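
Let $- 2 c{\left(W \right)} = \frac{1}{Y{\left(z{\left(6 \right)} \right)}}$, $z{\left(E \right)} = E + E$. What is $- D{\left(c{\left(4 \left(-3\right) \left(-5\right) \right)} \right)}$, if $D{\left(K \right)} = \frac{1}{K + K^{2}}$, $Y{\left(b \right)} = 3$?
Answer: $\frac{36}{5} \approx 7.2$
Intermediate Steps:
$z{\left(E \right)} = 2 E$
$c{\left(W \right)} = - \frac{1}{6}$ ($c{\left(W \right)} = - \frac{1}{2 \cdot 3} = \left(- \frac{1}{2}\right) \frac{1}{3} = - \frac{1}{6}$)
$- D{\left(c{\left(4 \left(-3\right) \left(-5\right) \right)} \right)} = - \frac{1}{\left(- \frac{1}{6}\right) \left(1 - \frac{1}{6}\right)} = - \frac{-6}{\frac{5}{6}} = - \frac{\left(-6\right) 6}{5} = \left(-1\right) \left(- \frac{36}{5}\right) = \frac{36}{5}$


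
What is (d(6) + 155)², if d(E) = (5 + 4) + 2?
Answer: 27556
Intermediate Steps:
d(E) = 11 (d(E) = 9 + 2 = 11)
(d(6) + 155)² = (11 + 155)² = 166² = 27556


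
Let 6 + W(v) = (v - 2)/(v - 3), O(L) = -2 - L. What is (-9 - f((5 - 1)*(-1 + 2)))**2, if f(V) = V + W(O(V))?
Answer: 5041/81 ≈ 62.235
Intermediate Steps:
W(v) = -6 + (-2 + v)/(-3 + v) (W(v) = -6 + (v - 2)/(v - 3) = -6 + (-2 + v)/(-3 + v))
f(V) = V + (26 + 5*V)/(-5 - V) (f(V) = V + (16 - 5*(-2 - V))/(-3 + (-2 - V)) = V + (16 + (10 + 5*V))/(-5 - V) = V + (26 + 5*V)/(-5 - V))
(-9 - f((5 - 1)*(-1 + 2)))**2 = (-9 - (-26 + ((5 - 1)*(-1 + 2))**2)/(5 + (5 - 1)*(-1 + 2)))**2 = (-9 - (-26 + (4*1)**2)/(5 + 4*1))**2 = (-9 - (-26 + 4**2)/(5 + 4))**2 = (-9 - (-26 + 16)/9)**2 = (-9 - (-10)/9)**2 = (-9 - 1*(-10/9))**2 = (-9 + 10/9)**2 = (-71/9)**2 = 5041/81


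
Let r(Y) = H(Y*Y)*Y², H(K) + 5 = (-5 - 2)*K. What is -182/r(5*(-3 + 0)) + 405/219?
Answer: 24002893/12975750 ≈ 1.8498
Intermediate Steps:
H(K) = -5 - 7*K (H(K) = -5 + (-5 - 2)*K = -5 - 7*K)
r(Y) = Y²*(-5 - 7*Y²) (r(Y) = (-5 - 7*Y*Y)*Y² = (-5 - 7*Y²)*Y² = Y²*(-5 - 7*Y²))
-182/r(5*(-3 + 0)) + 405/219 = -182*1/(25*(-5 - 7*25*(-3 + 0)²)*(-3 + 0)²) + 405/219 = -182*1/(225*(-5 - 7*(5*(-3))²)) + 405*(1/219) = -182*1/(225*(-5 - 7*(-15)²)) + 135/73 = -182*1/(225*(-5 - 7*225)) + 135/73 = -182*1/(225*(-5 - 1575)) + 135/73 = -182/(225*(-1580)) + 135/73 = -182/(-355500) + 135/73 = -182*(-1/355500) + 135/73 = 91/177750 + 135/73 = 24002893/12975750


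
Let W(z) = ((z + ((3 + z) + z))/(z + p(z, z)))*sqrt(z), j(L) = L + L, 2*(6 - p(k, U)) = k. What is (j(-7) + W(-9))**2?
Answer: -2108 + 1344*I ≈ -2108.0 + 1344.0*I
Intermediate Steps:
p(k, U) = 6 - k/2
j(L) = 2*L
W(z) = sqrt(z)*(3 + 3*z)/(6 + z/2) (W(z) = ((z + ((3 + z) + z))/(z + (6 - z/2)))*sqrt(z) = ((z + (3 + 2*z))/(6 + z/2))*sqrt(z) = ((3 + 3*z)/(6 + z/2))*sqrt(z) = sqrt(z)*(3 + 3*z)/(6 + z/2))
(j(-7) + W(-9))**2 = (2*(-7) + 6*sqrt(-9)*(1 - 9)/(12 - 9))**2 = (-14 + 6*(3*I)*(-8)/3)**2 = (-14 + 6*(3*I)*(1/3)*(-8))**2 = (-14 - 48*I)**2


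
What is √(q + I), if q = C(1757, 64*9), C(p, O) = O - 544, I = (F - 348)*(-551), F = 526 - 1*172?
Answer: I*√3274 ≈ 57.219*I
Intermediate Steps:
F = 354 (F = 526 - 172 = 354)
I = -3306 (I = (354 - 348)*(-551) = 6*(-551) = -3306)
C(p, O) = -544 + O
q = 32 (q = -544 + 64*9 = -544 + 576 = 32)
√(q + I) = √(32 - 3306) = √(-3274) = I*√3274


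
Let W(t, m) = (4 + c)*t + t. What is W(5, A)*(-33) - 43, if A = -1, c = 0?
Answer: -868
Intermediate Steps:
W(t, m) = 5*t (W(t, m) = (4 + 0)*t + t = 4*t + t = 5*t)
W(5, A)*(-33) - 43 = (5*5)*(-33) - 43 = 25*(-33) - 43 = -825 - 43 = -868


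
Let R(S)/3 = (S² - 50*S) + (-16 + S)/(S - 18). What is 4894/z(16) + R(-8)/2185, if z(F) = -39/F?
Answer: -171039844/85215 ≈ -2007.2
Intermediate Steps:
R(S) = -150*S + 3*S² + 3*(-16 + S)/(-18 + S) (R(S) = 3*((S² - 50*S) + (-16 + S)/(S - 18)) = 3*((S² - 50*S) + (-16 + S)/(-18 + S)) = 3*(S² - 50*S + (-16 + S)/(-18 + S)) = -150*S + 3*S² + 3*(-16 + S)/(-18 + S))
4894/z(16) + R(-8)/2185 = 4894/((-39/16)) + (3*(-16 + (-8)³ - 68*(-8)² + 901*(-8))/(-18 - 8))/2185 = 4894/((-39*1/16)) + (3*(-16 - 512 - 68*64 - 7208)/(-26))*(1/2185) = 4894/(-39/16) + (3*(-1/26)*(-16 - 512 - 4352 - 7208))*(1/2185) = 4894*(-16/39) + (3*(-1/26)*(-12088))*(1/2185) = -78304/39 + (18132/13)*(1/2185) = -78304/39 + 18132/28405 = -171039844/85215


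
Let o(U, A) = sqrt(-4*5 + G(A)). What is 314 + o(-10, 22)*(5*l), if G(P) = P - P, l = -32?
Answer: 314 - 320*I*sqrt(5) ≈ 314.0 - 715.54*I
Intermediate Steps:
G(P) = 0
o(U, A) = 2*I*sqrt(5) (o(U, A) = sqrt(-4*5 + 0) = sqrt(-20 + 0) = sqrt(-20) = 2*I*sqrt(5))
314 + o(-10, 22)*(5*l) = 314 + (2*I*sqrt(5))*(5*(-32)) = 314 + (2*I*sqrt(5))*(-160) = 314 - 320*I*sqrt(5)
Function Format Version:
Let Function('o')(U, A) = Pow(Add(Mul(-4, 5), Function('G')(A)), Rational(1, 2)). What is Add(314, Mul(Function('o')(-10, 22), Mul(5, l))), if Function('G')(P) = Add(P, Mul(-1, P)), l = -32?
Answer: Add(314, Mul(-320, I, Pow(5, Rational(1, 2)))) ≈ Add(314.00, Mul(-715.54, I))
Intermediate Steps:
Function('G')(P) = 0
Function('o')(U, A) = Mul(2, I, Pow(5, Rational(1, 2))) (Function('o')(U, A) = Pow(Add(Mul(-4, 5), 0), Rational(1, 2)) = Pow(Add(-20, 0), Rational(1, 2)) = Pow(-20, Rational(1, 2)) = Mul(2, I, Pow(5, Rational(1, 2))))
Add(314, Mul(Function('o')(-10, 22), Mul(5, l))) = Add(314, Mul(Mul(2, I, Pow(5, Rational(1, 2))), Mul(5, -32))) = Add(314, Mul(Mul(2, I, Pow(5, Rational(1, 2))), -160)) = Add(314, Mul(-320, I, Pow(5, Rational(1, 2))))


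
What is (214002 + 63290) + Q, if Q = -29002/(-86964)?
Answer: 12057225245/43482 ≈ 2.7729e+5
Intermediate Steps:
Q = 14501/43482 (Q = -29002*(-1/86964) = 14501/43482 ≈ 0.33349)
(214002 + 63290) + Q = (214002 + 63290) + 14501/43482 = 277292 + 14501/43482 = 12057225245/43482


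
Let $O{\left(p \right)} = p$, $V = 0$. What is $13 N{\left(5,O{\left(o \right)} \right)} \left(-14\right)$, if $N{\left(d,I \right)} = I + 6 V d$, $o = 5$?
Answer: $-910$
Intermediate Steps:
$N{\left(d,I \right)} = I$ ($N{\left(d,I \right)} = I + 6 \cdot 0 d = I + 0 d = I + 0 = I$)
$13 N{\left(5,O{\left(o \right)} \right)} \left(-14\right) = 13 \cdot 5 \left(-14\right) = 65 \left(-14\right) = -910$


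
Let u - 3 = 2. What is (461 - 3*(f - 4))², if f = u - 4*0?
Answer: 209764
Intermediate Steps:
u = 5 (u = 3 + 2 = 5)
f = 5 (f = 5 - 4*0 = 5 + 0 = 5)
(461 - 3*(f - 4))² = (461 - 3*(5 - 4))² = (461 - 3*1)² = (461 - 3)² = 458² = 209764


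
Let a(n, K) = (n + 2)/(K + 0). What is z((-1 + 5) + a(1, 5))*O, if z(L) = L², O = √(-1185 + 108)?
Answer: 529*I*√1077/25 ≈ 694.42*I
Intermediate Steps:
a(n, K) = (2 + n)/K
O = I*√1077 (O = √(-1077) = I*√1077 ≈ 32.818*I)
z((-1 + 5) + a(1, 5))*O = ((-1 + 5) + (2 + 1)/5)²*(I*√1077) = (4 + (⅕)*3)²*(I*√1077) = (4 + ⅗)²*(I*√1077) = (23/5)²*(I*√1077) = 529*(I*√1077)/25 = 529*I*√1077/25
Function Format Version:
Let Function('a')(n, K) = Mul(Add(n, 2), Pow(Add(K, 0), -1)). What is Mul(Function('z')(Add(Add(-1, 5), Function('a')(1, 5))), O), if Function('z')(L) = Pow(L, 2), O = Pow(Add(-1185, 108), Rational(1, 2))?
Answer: Mul(Rational(529, 25), I, Pow(1077, Rational(1, 2))) ≈ Mul(694.42, I)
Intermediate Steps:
Function('a')(n, K) = Mul(Pow(K, -1), Add(2, n)) (Function('a')(n, K) = Mul(Add(2, n), Pow(K, -1)) = Mul(Pow(K, -1), Add(2, n)))
O = Mul(I, Pow(1077, Rational(1, 2))) (O = Pow(-1077, Rational(1, 2)) = Mul(I, Pow(1077, Rational(1, 2))) ≈ Mul(32.818, I))
Mul(Function('z')(Add(Add(-1, 5), Function('a')(1, 5))), O) = Mul(Pow(Add(Add(-1, 5), Mul(Pow(5, -1), Add(2, 1))), 2), Mul(I, Pow(1077, Rational(1, 2)))) = Mul(Pow(Add(4, Mul(Rational(1, 5), 3)), 2), Mul(I, Pow(1077, Rational(1, 2)))) = Mul(Pow(Add(4, Rational(3, 5)), 2), Mul(I, Pow(1077, Rational(1, 2)))) = Mul(Pow(Rational(23, 5), 2), Mul(I, Pow(1077, Rational(1, 2)))) = Mul(Rational(529, 25), Mul(I, Pow(1077, Rational(1, 2)))) = Mul(Rational(529, 25), I, Pow(1077, Rational(1, 2)))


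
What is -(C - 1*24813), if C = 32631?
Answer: -7818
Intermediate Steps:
-(C - 1*24813) = -(32631 - 1*24813) = -(32631 - 24813) = -1*7818 = -7818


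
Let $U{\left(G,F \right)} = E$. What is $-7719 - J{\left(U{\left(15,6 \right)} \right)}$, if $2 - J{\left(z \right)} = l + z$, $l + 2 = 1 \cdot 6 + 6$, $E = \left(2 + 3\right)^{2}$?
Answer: $-7686$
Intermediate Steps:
$E = 25$ ($E = 5^{2} = 25$)
$l = 10$ ($l = -2 + \left(1 \cdot 6 + 6\right) = -2 + \left(6 + 6\right) = -2 + 12 = 10$)
$U{\left(G,F \right)} = 25$
$J{\left(z \right)} = -8 - z$ ($J{\left(z \right)} = 2 - \left(10 + z\right) = -8 - z$)
$-7719 - J{\left(U{\left(15,6 \right)} \right)} = -7719 - \left(-8 - 25\right) = -7719 - -33 = -7719 + 33 = -7686$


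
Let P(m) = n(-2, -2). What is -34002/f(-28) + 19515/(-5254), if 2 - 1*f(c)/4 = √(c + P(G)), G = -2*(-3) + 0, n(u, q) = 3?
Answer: -89889189/152366 - 85005*I/58 ≈ -589.96 - 1465.6*I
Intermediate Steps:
G = 6 (G = 6 + 0 = 6)
P(m) = 3
f(c) = 8 - 4*√(3 + c) (f(c) = 8 - 4*√(c + 3) = 8 - 4*√(3 + c))
-34002/f(-28) + 19515/(-5254) = -34002/(8 - 4*√(3 - 28)) + 19515/(-5254) = -34002/(8 - 20*I) + 19515*(-1/5254) = -34002/(8 - 20*I) - 19515/5254 = -34002*(8 + 20*I)/464 - 19515/5254 = -17001*(8 + 20*I)/232 - 19515/5254 = -19515/5254 - 17001*(8 + 20*I)/232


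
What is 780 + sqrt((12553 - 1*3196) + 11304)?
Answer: 780 + sqrt(20661) ≈ 923.74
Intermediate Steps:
780 + sqrt((12553 - 1*3196) + 11304) = 780 + sqrt((12553 - 3196) + 11304) = 780 + sqrt(9357 + 11304) = 780 + sqrt(20661)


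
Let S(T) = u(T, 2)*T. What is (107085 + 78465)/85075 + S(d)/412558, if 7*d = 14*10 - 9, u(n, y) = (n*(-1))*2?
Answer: 74960735279/34396404413 ≈ 2.1793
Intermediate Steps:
u(n, y) = -2*n (u(n, y) = -n*2 = -2*n)
d = 131/7 (d = (14*10 - 9)/7 = (140 - 9)/7 = (⅐)*131 = 131/7 ≈ 18.714)
S(T) = -2*T² (S(T) = (-2*T)*T = -2*T²)
(107085 + 78465)/85075 + S(d)/412558 = (107085 + 78465)/85075 - 2*(131/7)²/412558 = 185550*(1/85075) - 2*17161/49*(1/412558) = 7422/3403 - 34322/49*1/412558 = 7422/3403 - 17161/10107671 = 74960735279/34396404413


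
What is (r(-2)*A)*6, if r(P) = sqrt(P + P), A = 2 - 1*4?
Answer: -24*I ≈ -24.0*I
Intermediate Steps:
A = -2 (A = 2 - 4 = -2)
r(P) = sqrt(2)*sqrt(P) (r(P) = sqrt(2*P) = sqrt(2)*sqrt(P))
(r(-2)*A)*6 = ((sqrt(2)*sqrt(-2))*(-2))*6 = ((sqrt(2)*(I*sqrt(2)))*(-2))*6 = ((2*I)*(-2))*6 = -4*I*6 = -24*I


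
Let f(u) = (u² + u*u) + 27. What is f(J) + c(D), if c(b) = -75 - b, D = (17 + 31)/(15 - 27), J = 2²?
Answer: -12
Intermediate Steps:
J = 4
f(u) = 27 + 2*u² (f(u) = (u² + u²) + 27 = 2*u² + 27 = 27 + 2*u²)
D = -4 (D = 48/(-12) = 48*(-1/12) = -4)
f(J) + c(D) = (27 + 2*4²) + (-75 - 1*(-4)) = (27 + 2*16) + (-75 + 4) = (27 + 32) - 71 = 59 - 71 = -12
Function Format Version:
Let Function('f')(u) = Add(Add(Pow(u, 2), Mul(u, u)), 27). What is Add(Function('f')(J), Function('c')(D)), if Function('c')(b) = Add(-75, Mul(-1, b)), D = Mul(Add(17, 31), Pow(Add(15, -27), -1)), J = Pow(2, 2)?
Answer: -12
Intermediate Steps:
J = 4
Function('f')(u) = Add(27, Mul(2, Pow(u, 2))) (Function('f')(u) = Add(Add(Pow(u, 2), Pow(u, 2)), 27) = Add(Mul(2, Pow(u, 2)), 27) = Add(27, Mul(2, Pow(u, 2))))
D = -4 (D = Mul(48, Pow(-12, -1)) = Mul(48, Rational(-1, 12)) = -4)
Add(Function('f')(J), Function('c')(D)) = Add(Add(27, Mul(2, Pow(4, 2))), Add(-75, Mul(-1, -4))) = Add(Add(27, Mul(2, 16)), Add(-75, 4)) = Add(Add(27, 32), -71) = Add(59, -71) = -12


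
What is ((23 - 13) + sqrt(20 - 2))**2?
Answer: 118 + 60*sqrt(2) ≈ 202.85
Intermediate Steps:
((23 - 13) + sqrt(20 - 2))**2 = (10 + sqrt(18))**2 = (10 + 3*sqrt(2))**2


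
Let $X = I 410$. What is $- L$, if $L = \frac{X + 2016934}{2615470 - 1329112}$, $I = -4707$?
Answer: $- \frac{43532}{643179} \approx -0.067683$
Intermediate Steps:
$X = -1929870$ ($X = \left(-4707\right) 410 = -1929870$)
$L = \frac{43532}{643179}$ ($L = \frac{-1929870 + 2016934}{2615470 - 1329112} = \frac{87064}{1286358} = 87064 \cdot \frac{1}{1286358} = \frac{43532}{643179} \approx 0.067683$)
$- L = \left(-1\right) \frac{43532}{643179} = - \frac{43532}{643179}$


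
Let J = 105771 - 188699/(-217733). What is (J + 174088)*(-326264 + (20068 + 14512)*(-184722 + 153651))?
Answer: -65490296626894691624/217733 ≈ -3.0078e+14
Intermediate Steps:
J = 23030025842/217733 (J = 105771 - 188699*(-1)/217733 = 105771 - 1*(-188699/217733) = 105771 + 188699/217733 = 23030025842/217733 ≈ 1.0577e+5)
(J + 174088)*(-326264 + (20068 + 14512)*(-184722 + 153651)) = (23030025842/217733 + 174088)*(-326264 + (20068 + 14512)*(-184722 + 153651)) = 60934728346*(-326264 + 34580*(-31071))/217733 = 60934728346*(-326264 - 1074435180)/217733 = (60934728346/217733)*(-1074761444) = -65490296626894691624/217733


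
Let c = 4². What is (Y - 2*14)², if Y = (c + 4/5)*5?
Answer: 3136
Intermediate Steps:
c = 16
Y = 84 (Y = (16 + 4/5)*5 = (16 + 4*(⅕))*5 = (16 + ⅘)*5 = (84/5)*5 = 84)
(Y - 2*14)² = (84 - 2*14)² = (84 - 28)² = 56² = 3136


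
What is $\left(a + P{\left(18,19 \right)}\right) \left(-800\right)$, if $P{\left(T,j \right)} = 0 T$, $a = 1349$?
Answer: $-1079200$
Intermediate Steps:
$P{\left(T,j \right)} = 0$
$\left(a + P{\left(18,19 \right)}\right) \left(-800\right) = \left(1349 + 0\right) \left(-800\right) = 1349 \left(-800\right) = -1079200$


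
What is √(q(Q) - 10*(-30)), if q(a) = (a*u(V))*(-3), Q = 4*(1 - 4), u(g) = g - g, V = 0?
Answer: 10*√3 ≈ 17.320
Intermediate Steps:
u(g) = 0
Q = -12 (Q = 4*(-3) = -12)
q(a) = 0 (q(a) = (a*0)*(-3) = 0*(-3) = 0)
√(q(Q) - 10*(-30)) = √(0 - 10*(-30)) = √(0 + 300) = √300 = 10*√3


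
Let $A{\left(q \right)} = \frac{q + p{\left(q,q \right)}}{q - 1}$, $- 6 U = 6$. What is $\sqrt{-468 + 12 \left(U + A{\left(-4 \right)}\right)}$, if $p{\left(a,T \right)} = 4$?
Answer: $4 i \sqrt{30} \approx 21.909 i$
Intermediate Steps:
$U = -1$ ($U = \left(- \frac{1}{6}\right) 6 = -1$)
$A{\left(q \right)} = \frac{4 + q}{-1 + q}$ ($A{\left(q \right)} = \frac{q + 4}{q - 1} = \frac{4 + q}{-1 + q}$)
$\sqrt{-468 + 12 \left(U + A{\left(-4 \right)}\right)} = \sqrt{-468 + 12 \left(-1 + \frac{4 - 4}{-1 - 4}\right)} = \sqrt{-468 + 12 \left(-1 + \frac{1}{-5} \cdot 0\right)} = \sqrt{-468 + 12 \left(-1 - 0\right)} = \sqrt{-468 + 12 \left(-1 + 0\right)} = \sqrt{-468 + 12 \left(-1\right)} = \sqrt{-468 - 12} = \sqrt{-480} = 4 i \sqrt{30}$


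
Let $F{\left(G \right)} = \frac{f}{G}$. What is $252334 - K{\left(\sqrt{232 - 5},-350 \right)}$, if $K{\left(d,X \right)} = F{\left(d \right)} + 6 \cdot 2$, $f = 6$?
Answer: $252322 - \frac{6 \sqrt{227}}{227} \approx 2.5232 \cdot 10^{5}$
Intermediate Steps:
$F{\left(G \right)} = \frac{6}{G}$
$K{\left(d,X \right)} = 12 + \frac{6}{d}$ ($K{\left(d,X \right)} = \frac{6}{d} + 6 \cdot 2 = \frac{6}{d} + 12 = 12 + \frac{6}{d}$)
$252334 - K{\left(\sqrt{232 - 5},-350 \right)} = 252334 - \left(12 + \frac{6}{\sqrt{232 - 5}}\right) = 252334 - \left(12 + \frac{6}{\sqrt{227}}\right) = 252334 - \left(12 + 6 \frac{\sqrt{227}}{227}\right) = 252334 - \left(12 + \frac{6 \sqrt{227}}{227}\right) = 252322 - \frac{6 \sqrt{227}}{227}$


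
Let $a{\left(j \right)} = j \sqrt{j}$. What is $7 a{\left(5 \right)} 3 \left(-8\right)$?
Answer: $- 840 \sqrt{5} \approx -1878.3$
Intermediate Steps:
$a{\left(j \right)} = j^{\frac{3}{2}}$
$7 a{\left(5 \right)} 3 \left(-8\right) = 7 \cdot 5^{\frac{3}{2}} \cdot 3 \left(-8\right) = 7 \cdot 5 \sqrt{5} \cdot 3 \left(-8\right) = 7 \cdot 15 \sqrt{5} \left(-8\right) = 7 \left(- 120 \sqrt{5}\right) = - 840 \sqrt{5}$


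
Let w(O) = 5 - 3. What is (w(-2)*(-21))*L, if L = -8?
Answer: 336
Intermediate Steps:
w(O) = 2
(w(-2)*(-21))*L = (2*(-21))*(-8) = -42*(-8) = 336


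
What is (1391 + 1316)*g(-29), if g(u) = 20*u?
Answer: -1570060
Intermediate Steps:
(1391 + 1316)*g(-29) = (1391 + 1316)*(20*(-29)) = 2707*(-580) = -1570060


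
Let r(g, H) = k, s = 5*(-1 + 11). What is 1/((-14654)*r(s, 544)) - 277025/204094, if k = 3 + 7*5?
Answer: -77131064697/56825076044 ≈ -1.3573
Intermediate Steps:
k = 38 (k = 3 + 35 = 38)
s = 50 (s = 5*10 = 50)
r(g, H) = 38
1/((-14654)*r(s, 544)) - 277025/204094 = 1/(-14654*38) - 277025/204094 = -1/14654*1/38 - 277025*1/204094 = -1/556852 - 277025/204094 = -77131064697/56825076044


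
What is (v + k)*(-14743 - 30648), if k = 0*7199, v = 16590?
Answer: -753036690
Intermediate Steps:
k = 0
(v + k)*(-14743 - 30648) = (16590 + 0)*(-14743 - 30648) = 16590*(-45391) = -753036690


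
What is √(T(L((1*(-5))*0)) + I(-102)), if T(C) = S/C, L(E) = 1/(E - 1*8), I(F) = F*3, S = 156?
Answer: I*√1554 ≈ 39.421*I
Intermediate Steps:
I(F) = 3*F
L(E) = 1/(-8 + E) (L(E) = 1/(E - 8) = 1/(-8 + E))
T(C) = 156/C
√(T(L((1*(-5))*0)) + I(-102)) = √(156/(1/(-8 + (1*(-5))*0)) + 3*(-102)) = √(156/(1/(-8 - 5*0)) - 306) = √(156/(1/(-8 + 0)) - 306) = √(156/(1/(-8)) - 306) = √(156/(-⅛) - 306) = √(156*(-8) - 306) = √(-1248 - 306) = √(-1554) = I*√1554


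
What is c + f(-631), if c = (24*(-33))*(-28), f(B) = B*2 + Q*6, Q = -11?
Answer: 20848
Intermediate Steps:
f(B) = -66 + 2*B (f(B) = B*2 - 11*6 = 2*B - 66 = -66 + 2*B)
c = 22176 (c = -792*(-28) = 22176)
c + f(-631) = 22176 + (-66 + 2*(-631)) = 22176 + (-66 - 1262) = 22176 - 1328 = 20848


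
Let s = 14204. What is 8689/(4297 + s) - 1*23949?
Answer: -443071760/18501 ≈ -23949.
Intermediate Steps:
8689/(4297 + s) - 1*23949 = 8689/(4297 + 14204) - 1*23949 = 8689/18501 - 23949 = -443071760/18501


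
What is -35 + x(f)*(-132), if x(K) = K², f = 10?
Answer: -13235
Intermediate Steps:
-35 + x(f)*(-132) = -35 + 10²*(-132) = -35 + 100*(-132) = -35 - 13200 = -13235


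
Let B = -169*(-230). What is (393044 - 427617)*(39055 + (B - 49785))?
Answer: -972884220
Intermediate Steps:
B = 38870
(393044 - 427617)*(39055 + (B - 49785)) = (393044 - 427617)*(39055 + (38870 - 49785)) = -34573*(39055 - 10915) = -34573*28140 = -972884220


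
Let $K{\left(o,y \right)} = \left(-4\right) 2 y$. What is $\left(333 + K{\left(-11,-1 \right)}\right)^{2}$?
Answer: $116281$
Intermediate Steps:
$K{\left(o,y \right)} = - 8 y$
$\left(333 + K{\left(-11,-1 \right)}\right)^{2} = \left(333 - -8\right)^{2} = \left(333 + 8\right)^{2} = 341^{2} = 116281$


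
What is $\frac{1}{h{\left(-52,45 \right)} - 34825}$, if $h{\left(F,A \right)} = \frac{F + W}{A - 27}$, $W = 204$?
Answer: $- \frac{9}{313349} \approx -2.8722 \cdot 10^{-5}$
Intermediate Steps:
$h{\left(F,A \right)} = \frac{204 + F}{-27 + A}$ ($h{\left(F,A \right)} = \frac{F + 204}{A - 27} = \frac{204 + F}{-27 + A}$)
$\frac{1}{h{\left(-52,45 \right)} - 34825} = \frac{1}{\frac{204 - 52}{-27 + 45} - 34825} = \frac{1}{\frac{1}{18} \cdot 152 - 34825} = \frac{1}{\frac{76}{9} - 34825} = \frac{1}{- \frac{313349}{9}} = - \frac{9}{313349}$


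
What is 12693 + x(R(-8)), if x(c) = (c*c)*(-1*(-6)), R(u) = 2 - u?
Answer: 13293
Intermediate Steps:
x(c) = 6*c**2 (x(c) = c**2*6 = 6*c**2)
12693 + x(R(-8)) = 12693 + 6*(2 - 1*(-8))**2 = 12693 + 6*(2 + 8)**2 = 12693 + 6*10**2 = 12693 + 6*100 = 12693 + 600 = 13293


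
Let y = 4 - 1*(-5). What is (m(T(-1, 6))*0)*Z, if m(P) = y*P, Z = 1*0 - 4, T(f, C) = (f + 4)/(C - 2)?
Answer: 0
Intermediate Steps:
T(f, C) = (4 + f)/(-2 + C)
Z = -4 (Z = 0 - 4 = -4)
y = 9 (y = 4 + 5 = 9)
m(P) = 9*P
(m(T(-1, 6))*0)*Z = ((9*((4 - 1)/(-2 + 6)))*0)*(-4) = ((9*(3/4))*0)*(-4) = ((9*((¼)*3))*0)*(-4) = ((9*(¾))*0)*(-4) = ((27/4)*0)*(-4) = 0*(-4) = 0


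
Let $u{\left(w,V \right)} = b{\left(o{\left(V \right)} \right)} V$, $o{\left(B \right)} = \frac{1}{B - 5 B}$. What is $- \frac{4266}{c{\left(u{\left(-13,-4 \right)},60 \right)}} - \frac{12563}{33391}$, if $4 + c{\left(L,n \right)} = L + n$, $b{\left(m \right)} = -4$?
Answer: $- \frac{7963919}{133564} \approx -59.626$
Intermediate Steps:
$o{\left(B \right)} = - \frac{1}{4 B}$ ($o{\left(B \right)} = \frac{1}{\left(-4\right) B} = - \frac{1}{4 B}$)
$u{\left(w,V \right)} = - 4 V$
$c{\left(L,n \right)} = -4 + L + n$ ($c{\left(L,n \right)} = -4 + \left(L + n\right) = -4 + L + n$)
$- \frac{4266}{c{\left(u{\left(-13,-4 \right)},60 \right)}} - \frac{12563}{33391} = - \frac{4266}{-4 - -16 + 60} - \frac{12563}{33391} = - \frac{4266}{-4 + 16 + 60} - \frac{12563}{33391} = - \frac{4266}{72} - \frac{12563}{33391} = \left(-4266\right) \frac{1}{72} - \frac{12563}{33391} = - \frac{237}{4} - \frac{12563}{33391} = - \frac{7963919}{133564}$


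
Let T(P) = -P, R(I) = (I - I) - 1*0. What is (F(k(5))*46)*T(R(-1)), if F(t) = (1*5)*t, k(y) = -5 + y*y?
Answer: 0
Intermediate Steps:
R(I) = 0 (R(I) = 0 + 0 = 0)
k(y) = -5 + y²
F(t) = 5*t
(F(k(5))*46)*T(R(-1)) = ((5*(-5 + 5²))*46)*(-1*0) = ((5*(-5 + 25))*46)*0 = ((5*20)*46)*0 = (100*46)*0 = 4600*0 = 0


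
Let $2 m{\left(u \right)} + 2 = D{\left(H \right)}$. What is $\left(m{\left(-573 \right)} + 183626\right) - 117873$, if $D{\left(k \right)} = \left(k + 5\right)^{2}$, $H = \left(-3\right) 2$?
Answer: $\frac{131505}{2} \approx 65753.0$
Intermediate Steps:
$H = -6$
$D{\left(k \right)} = \left(5 + k\right)^{2}$
$m{\left(u \right)} = - \frac{1}{2}$ ($m{\left(u \right)} = -1 + \frac{\left(5 - 6\right)^{2}}{2} = -1 + \frac{\left(-1\right)^{2}}{2} = -1 + \frac{1}{2} \cdot 1 = -1 + \frac{1}{2} = - \frac{1}{2}$)
$\left(m{\left(-573 \right)} + 183626\right) - 117873 = \left(- \frac{1}{2} + 183626\right) - 117873 = \frac{367251}{2} - 117873 = \frac{131505}{2}$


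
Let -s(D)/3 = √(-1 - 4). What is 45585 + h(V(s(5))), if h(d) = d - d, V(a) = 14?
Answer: 45585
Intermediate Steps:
s(D) = -3*I*√5 (s(D) = -3*√(-1 - 4) = -3*I*√5)
h(d) = 0
45585 + h(V(s(5))) = 45585 + 0 = 45585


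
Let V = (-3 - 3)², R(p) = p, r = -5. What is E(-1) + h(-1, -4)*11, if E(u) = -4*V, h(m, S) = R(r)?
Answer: -199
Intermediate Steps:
V = 36 (V = (-6)² = 36)
h(m, S) = -5
E(u) = -144 (E(u) = -4*36 = -144)
E(-1) + h(-1, -4)*11 = -144 - 5*11 = -144 - 55 = -199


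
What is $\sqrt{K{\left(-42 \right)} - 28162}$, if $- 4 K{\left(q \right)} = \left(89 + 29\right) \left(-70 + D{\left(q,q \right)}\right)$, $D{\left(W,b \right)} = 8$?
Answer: $i \sqrt{26333} \approx 162.27 i$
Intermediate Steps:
$K{\left(q \right)} = 1829$ ($K{\left(q \right)} = - \frac{\left(89 + 29\right) \left(-70 + 8\right)}{4} = - \frac{118 \left(-62\right)}{4} = \left(- \frac{1}{4}\right) \left(-7316\right) = 1829$)
$\sqrt{K{\left(-42 \right)} - 28162} = \sqrt{1829 - 28162} = \sqrt{-26333} = i \sqrt{26333}$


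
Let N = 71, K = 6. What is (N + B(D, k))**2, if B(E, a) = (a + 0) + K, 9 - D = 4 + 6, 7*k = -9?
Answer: 280900/49 ≈ 5732.7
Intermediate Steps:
k = -9/7 (k = (1/7)*(-9) = -9/7 ≈ -1.2857)
D = -1 (D = 9 - (4 + 6) = 9 - 1*10 = 9 - 10 = -1)
B(E, a) = 6 + a (B(E, a) = (a + 0) + 6 = a + 6 = 6 + a)
(N + B(D, k))**2 = (71 + (6 - 9/7))**2 = (71 + 33/7)**2 = (530/7)**2 = 280900/49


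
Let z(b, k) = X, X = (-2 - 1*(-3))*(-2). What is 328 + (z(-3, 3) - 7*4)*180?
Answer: -5072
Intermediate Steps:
X = -2 (X = (-2 + 3)*(-2) = 1*(-2) = -2)
z(b, k) = -2
328 + (z(-3, 3) - 7*4)*180 = 328 + (-2 - 7*4)*180 = 328 + (-2 - 28)*180 = 328 - 30*180 = 328 - 5400 = -5072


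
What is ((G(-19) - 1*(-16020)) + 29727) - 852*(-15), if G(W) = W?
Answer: 58508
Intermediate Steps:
((G(-19) - 1*(-16020)) + 29727) - 852*(-15) = ((-19 - 1*(-16020)) + 29727) - 852*(-15) = ((-19 + 16020) + 29727) + 12780 = (16001 + 29727) + 12780 = 45728 + 12780 = 58508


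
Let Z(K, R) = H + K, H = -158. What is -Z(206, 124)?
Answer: -48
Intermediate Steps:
Z(K, R) = -158 + K
-Z(206, 124) = -(-158 + 206) = -1*48 = -48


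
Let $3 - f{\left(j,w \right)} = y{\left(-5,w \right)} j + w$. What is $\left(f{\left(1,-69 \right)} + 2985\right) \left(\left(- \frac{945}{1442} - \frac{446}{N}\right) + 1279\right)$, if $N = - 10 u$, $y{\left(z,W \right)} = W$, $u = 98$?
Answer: $\frac{100877620512}{25235} \approx 3.9975 \cdot 10^{6}$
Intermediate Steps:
$f{\left(j,w \right)} = 3 - w - j w$ ($f{\left(j,w \right)} = 3 - \left(w j + w\right) = 3 - \left(j w + w\right) = 3 - \left(w + j w\right) = 3 - w - j w$)
$N = -980$ ($N = \left(-10\right) 98 = -980$)
$\left(f{\left(1,-69 \right)} + 2985\right) \left(\left(- \frac{945}{1442} - \frac{446}{N}\right) + 1279\right) = \left(\left(3 - -69 - 1 \left(-69\right)\right) + 2985\right) \left(\left(- \frac{945}{1442} - \frac{446}{-980}\right) + 1279\right) = \left(\left(3 + 69 + 69\right) + 2985\right) \left(\left(\left(-945\right) \frac{1}{1442} - - \frac{223}{490}\right) + 1279\right) = \left(141 + 2985\right) \left(\left(- \frac{135}{206} + \frac{223}{490}\right) + 1279\right) = 3126 \left(- \frac{5053}{25235} + 1279\right) = 3126 \cdot \frac{32270512}{25235} = \frac{100877620512}{25235}$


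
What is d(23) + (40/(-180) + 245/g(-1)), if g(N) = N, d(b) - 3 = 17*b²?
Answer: 78757/9 ≈ 8750.8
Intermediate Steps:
d(b) = 3 + 17*b²
d(23) + (40/(-180) + 245/g(-1)) = (3 + 17*23²) + (40/(-180) + 245/(-1)) = (3 + 17*529) + (40*(-1/180) + 245*(-1)) = (3 + 8993) + (-2/9 - 245) = 8996 - 2207/9 = 78757/9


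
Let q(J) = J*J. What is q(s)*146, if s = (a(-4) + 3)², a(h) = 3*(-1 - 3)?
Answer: 957906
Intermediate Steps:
a(h) = -12 (a(h) = 3*(-4) = -12)
s = 81 (s = (-12 + 3)² = (-9)² = 81)
q(J) = J²
q(s)*146 = 81²*146 = 6561*146 = 957906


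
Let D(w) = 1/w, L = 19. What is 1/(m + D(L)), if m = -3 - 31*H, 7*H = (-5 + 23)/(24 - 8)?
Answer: -1064/8437 ≈ -0.12611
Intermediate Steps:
H = 9/56 (H = ((-5 + 23)/(24 - 8))/7 = (18/16)/7 = (18*(1/16))/7 = (1/7)*(9/8) = 9/56 ≈ 0.16071)
m = -447/56 (m = -3 - 31*9/56 = -3 - 279/56 = -447/56 ≈ -7.9821)
1/(m + D(L)) = 1/(-447/56 + 1/19) = 1/(-8437/1064) = -1064/8437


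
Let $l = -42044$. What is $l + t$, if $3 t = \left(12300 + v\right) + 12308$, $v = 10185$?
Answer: $- \frac{91339}{3} \approx -30446.0$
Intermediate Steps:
$t = \frac{34793}{3}$ ($t = \frac{\left(12300 + 10185\right) + 12308}{3} = \frac{22485 + 12308}{3} = \frac{1}{3} \cdot 34793 = \frac{34793}{3} \approx 11598.0$)
$l + t = -42044 + \frac{34793}{3} = - \frac{91339}{3}$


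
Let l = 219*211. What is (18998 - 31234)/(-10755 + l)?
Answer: -322/933 ≈ -0.34512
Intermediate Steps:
l = 46209
(18998 - 31234)/(-10755 + l) = (18998 - 31234)/(-10755 + 46209) = -12236/35454 = -12236*1/35454 = -322/933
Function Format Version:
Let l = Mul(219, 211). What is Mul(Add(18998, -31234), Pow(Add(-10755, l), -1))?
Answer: Rational(-322, 933) ≈ -0.34512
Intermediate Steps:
l = 46209
Mul(Add(18998, -31234), Pow(Add(-10755, l), -1)) = Mul(Add(18998, -31234), Pow(Add(-10755, 46209), -1)) = Mul(-12236, Pow(35454, -1)) = Mul(-12236, Rational(1, 35454)) = Rational(-322, 933)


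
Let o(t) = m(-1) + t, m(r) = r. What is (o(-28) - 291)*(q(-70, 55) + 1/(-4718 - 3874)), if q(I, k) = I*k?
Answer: 661584020/537 ≈ 1.2320e+6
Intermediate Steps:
o(t) = -1 + t
(o(-28) - 291)*(q(-70, 55) + 1/(-4718 - 3874)) = ((-1 - 28) - 291)*(-70*55 + 1/(-4718 - 3874)) = (-29 - 291)*(-3850 + 1/(-8592)) = -320*(-3850 - 1/8592) = -320*(-33079201/8592) = 661584020/537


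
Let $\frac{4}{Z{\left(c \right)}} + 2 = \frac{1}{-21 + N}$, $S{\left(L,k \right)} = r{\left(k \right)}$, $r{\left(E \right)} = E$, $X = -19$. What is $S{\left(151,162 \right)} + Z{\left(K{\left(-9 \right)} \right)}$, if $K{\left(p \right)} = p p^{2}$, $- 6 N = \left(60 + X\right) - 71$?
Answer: $\frac{5282}{33} \approx 160.06$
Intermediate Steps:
$N = 5$ ($N = - \frac{\left(60 - 19\right) - 71}{6} = - \frac{41 - 71}{6} = \left(- \frac{1}{6}\right) \left(-30\right) = 5$)
$S{\left(L,k \right)} = k$
$K{\left(p \right)} = p^{3}$
$Z{\left(c \right)} = - \frac{64}{33}$ ($Z{\left(c \right)} = \frac{4}{-2 + \frac{1}{-21 + 5}} = \frac{4}{-2 + \frac{1}{-16}} = \frac{4}{-2 - \frac{1}{16}} = \frac{4}{- \frac{33}{16}} = 4 \left(- \frac{16}{33}\right) = - \frac{64}{33}$)
$S{\left(151,162 \right)} + Z{\left(K{\left(-9 \right)} \right)} = 162 - \frac{64}{33} = \frac{5282}{33}$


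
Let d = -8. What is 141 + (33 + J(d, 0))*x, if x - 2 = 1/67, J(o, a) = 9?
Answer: 15117/67 ≈ 225.63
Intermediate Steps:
x = 135/67 (x = 2 + 1/67 = 135/67 ≈ 2.0149)
141 + (33 + J(d, 0))*x = 141 + (33 + 9)*(135/67) = 141 + 42*(135/67) = 141 + 5670/67 = 15117/67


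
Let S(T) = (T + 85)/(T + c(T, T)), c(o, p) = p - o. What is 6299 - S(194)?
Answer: 1221727/194 ≈ 6297.6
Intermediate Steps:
S(T) = (85 + T)/T (S(T) = (T + 85)/(T + (T - T)) = (85 + T)/(T + 0) = (85 + T)/T)
6299 - S(194) = 6299 - (85 + 194)/194 = 6299 - 279/194 = 1221727/194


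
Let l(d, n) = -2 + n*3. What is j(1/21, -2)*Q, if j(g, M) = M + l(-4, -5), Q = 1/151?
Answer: -19/151 ≈ -0.12583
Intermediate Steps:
Q = 1/151 ≈ 0.0066225
l(d, n) = -2 + 3*n
j(g, M) = -17 + M (j(g, M) = M + (-2 + 3*(-5)) = M + (-2 - 15) = M - 17 = -17 + M)
j(1/21, -2)*Q = (-17 - 2)*(1/151) = -19*1/151 = -19/151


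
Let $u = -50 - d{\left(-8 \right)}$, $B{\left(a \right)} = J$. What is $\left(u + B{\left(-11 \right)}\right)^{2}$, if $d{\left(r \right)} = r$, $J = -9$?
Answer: $2601$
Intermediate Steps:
$B{\left(a \right)} = -9$
$u = -42$ ($u = -50 - -8 = -50 + 8 = -42$)
$\left(u + B{\left(-11 \right)}\right)^{2} = \left(-42 - 9\right)^{2} = \left(-51\right)^{2} = 2601$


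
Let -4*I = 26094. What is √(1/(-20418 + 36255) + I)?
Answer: I*√6544650924138/31674 ≈ 80.768*I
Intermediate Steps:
I = -13047/2 (I = -¼*26094 = -13047/2 ≈ -6523.5)
√(1/(-20418 + 36255) + I) = √(1/(-20418 + 36255) - 13047/2) = √(1/15837 - 13047/2) = √(-206625337/31674) = I*√6544650924138/31674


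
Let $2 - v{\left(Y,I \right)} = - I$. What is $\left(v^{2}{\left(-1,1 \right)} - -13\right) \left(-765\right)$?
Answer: $-16830$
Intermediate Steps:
$v{\left(Y,I \right)} = 2 + I$ ($v{\left(Y,I \right)} = 2 - - I = 2 + I$)
$\left(v^{2}{\left(-1,1 \right)} - -13\right) \left(-765\right) = \left(\left(2 + 1\right)^{2} - -13\right) \left(-765\right) = \left(3^{2} + 13\right) \left(-765\right) = \left(9 + 13\right) \left(-765\right) = 22 \left(-765\right) = -16830$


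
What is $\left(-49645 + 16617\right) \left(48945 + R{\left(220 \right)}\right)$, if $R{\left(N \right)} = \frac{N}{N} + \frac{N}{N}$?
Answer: $-1616621516$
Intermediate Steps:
$R{\left(N \right)} = 2$ ($R{\left(N \right)} = 1 + 1 = 2$)
$\left(-49645 + 16617\right) \left(48945 + R{\left(220 \right)}\right) = \left(-49645 + 16617\right) \left(48945 + 2\right) = \left(-33028\right) 48947 = -1616621516$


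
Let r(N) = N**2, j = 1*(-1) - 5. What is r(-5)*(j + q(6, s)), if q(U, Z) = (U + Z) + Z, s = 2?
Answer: 100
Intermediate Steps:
q(U, Z) = U + 2*Z
j = -6 (j = -1 - 5 = -6)
r(-5)*(j + q(6, s)) = (-5)**2*(-6 + (6 + 2*2)) = 25*(-6 + (6 + 4)) = 25*(-6 + 10) = 25*4 = 100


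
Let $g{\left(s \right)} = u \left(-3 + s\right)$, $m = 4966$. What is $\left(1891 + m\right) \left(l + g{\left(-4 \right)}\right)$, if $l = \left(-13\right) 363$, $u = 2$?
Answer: $-32454181$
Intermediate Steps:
$g{\left(s \right)} = -6 + 2 s$ ($g{\left(s \right)} = 2 \left(-3 + s\right) = -6 + 2 s$)
$l = -4719$
$\left(1891 + m\right) \left(l + g{\left(-4 \right)}\right) = \left(1891 + 4966\right) \left(-4719 + \left(-6 + 2 \left(-4\right)\right)\right) = 6857 \left(-4719 - 14\right) = 6857 \left(-4733\right) = -32454181$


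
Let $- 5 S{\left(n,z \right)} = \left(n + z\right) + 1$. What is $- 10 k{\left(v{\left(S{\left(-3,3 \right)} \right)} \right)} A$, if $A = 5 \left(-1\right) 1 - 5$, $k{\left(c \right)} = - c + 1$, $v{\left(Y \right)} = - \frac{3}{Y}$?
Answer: $-1400$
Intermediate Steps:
$S{\left(n,z \right)} = - \frac{1}{5} - \frac{n}{5} - \frac{z}{5}$ ($S{\left(n,z \right)} = - \frac{\left(n + z\right) + 1}{5} = - \frac{1 + n + z}{5} = - \frac{1}{5} - \frac{n}{5} - \frac{z}{5}$)
$k{\left(c \right)} = 1 - c$
$A = -10$ ($A = \left(-5\right) 1 - 5 = -5 - 5 = -10$)
$- 10 k{\left(v{\left(S{\left(-3,3 \right)} \right)} \right)} A = - 10 \left(1 - - \frac{3}{- \frac{1}{5} - - \frac{3}{5} - \frac{3}{5}}\right) \left(-10\right) = - 10 \left(1 - - \frac{3}{- \frac{1}{5} + \frac{3}{5} - \frac{3}{5}}\right) \left(-10\right) = - 10 \left(1 - - \frac{3}{- \frac{1}{5}}\right) \left(-10\right) = - 10 \left(1 - \left(-3\right) \left(-5\right)\right) \left(-10\right) = - 10 \left(1 - 15\right) \left(-10\right) = \left(-10\right) \left(-14\right) \left(-10\right) = 140 \left(-10\right) = -1400$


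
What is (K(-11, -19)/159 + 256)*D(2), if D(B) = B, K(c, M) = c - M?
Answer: 81424/159 ≈ 512.10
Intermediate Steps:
(K(-11, -19)/159 + 256)*D(2) = ((-11 - 1*(-19))/159 + 256)*2 = ((-11 + 19)*(1/159) + 256)*2 = (8*(1/159) + 256)*2 = (8/159 + 256)*2 = (40712/159)*2 = 81424/159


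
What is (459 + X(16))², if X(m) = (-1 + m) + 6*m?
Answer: 324900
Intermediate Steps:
X(m) = -1 + 7*m
(459 + X(16))² = (459 + (-1 + 7*16))² = (459 + (-1 + 112))² = (459 + 111)² = 570² = 324900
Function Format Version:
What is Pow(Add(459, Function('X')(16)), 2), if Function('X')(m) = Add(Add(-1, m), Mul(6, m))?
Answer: 324900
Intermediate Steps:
Function('X')(m) = Add(-1, Mul(7, m))
Pow(Add(459, Function('X')(16)), 2) = Pow(Add(459, Add(-1, Mul(7, 16))), 2) = Pow(Add(459, Add(-1, 112)), 2) = Pow(Add(459, 111), 2) = Pow(570, 2) = 324900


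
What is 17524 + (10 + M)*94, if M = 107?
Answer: 28522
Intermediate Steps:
17524 + (10 + M)*94 = 17524 + (10 + 107)*94 = 17524 + 117*94 = 17524 + 10998 = 28522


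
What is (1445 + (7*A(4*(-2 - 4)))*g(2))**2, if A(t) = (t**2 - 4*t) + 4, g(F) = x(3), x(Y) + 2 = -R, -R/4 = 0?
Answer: 64304361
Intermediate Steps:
R = 0 (R = -4*0 = 0)
x(Y) = -2 (x(Y) = -2 - 1*0 = -2 + 0 = -2)
g(F) = -2
A(t) = 4 + t**2 - 4*t
(1445 + (7*A(4*(-2 - 4)))*g(2))**2 = (1445 + (7*(4 + (4*(-2 - 4))**2 - 16*(-2 - 4)))*(-2))**2 = (1445 + (7*(4 + (4*(-6))**2 - 16*(-6)))*(-2))**2 = (1445 + (7*(4 + (-24)**2 - 4*(-24)))*(-2))**2 = (1445 + (7*(4 + 576 + 96))*(-2))**2 = (1445 + (7*676)*(-2))**2 = (1445 + 4732*(-2))**2 = (1445 - 9464)**2 = (-8019)**2 = 64304361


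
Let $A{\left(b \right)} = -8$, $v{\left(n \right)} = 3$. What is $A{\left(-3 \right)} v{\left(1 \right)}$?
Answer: $-24$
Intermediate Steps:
$A{\left(-3 \right)} v{\left(1 \right)} = \left(-8\right) 3 = -24$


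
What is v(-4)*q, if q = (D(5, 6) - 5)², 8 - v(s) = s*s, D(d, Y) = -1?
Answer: -288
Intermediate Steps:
v(s) = 8 - s² (v(s) = 8 - s*s = 8 - s²)
q = 36 (q = (-1 - 5)² = (-6)² = 36)
v(-4)*q = (8 - 1*(-4)²)*36 = (8 - 1*16)*36 = (8 - 16)*36 = -8*36 = -288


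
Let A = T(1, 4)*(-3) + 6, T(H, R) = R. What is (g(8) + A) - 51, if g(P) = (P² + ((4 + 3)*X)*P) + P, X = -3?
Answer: -153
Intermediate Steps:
A = -6 (A = 4*(-3) + 6 = -12 + 6 = -6)
g(P) = P² - 20*P (g(P) = (P² + ((4 + 3)*(-3))*P) + P = (P² + (7*(-3))*P) + P = (P² - 21*P) + P = P² - 20*P)
(g(8) + A) - 51 = (8*(-20 + 8) - 6) - 51 = (8*(-12) - 6) - 51 = (-96 - 6) - 51 = -102 - 51 = -153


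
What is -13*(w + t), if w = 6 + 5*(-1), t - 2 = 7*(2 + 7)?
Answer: -858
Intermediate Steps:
t = 65 (t = 2 + 7*(2 + 7) = 2 + 7*9 = 2 + 63 = 65)
w = 1 (w = 6 - 5 = 1)
-13*(w + t) = -13*(1 + 65) = -13*66 = -858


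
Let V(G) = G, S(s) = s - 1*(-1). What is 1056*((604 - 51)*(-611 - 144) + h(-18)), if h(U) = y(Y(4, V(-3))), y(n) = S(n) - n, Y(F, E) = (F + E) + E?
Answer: -440894784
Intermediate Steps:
S(s) = 1 + s (S(s) = s + 1 = 1 + s)
Y(F, E) = F + 2*E (Y(F, E) = (E + F) + E = F + 2*E)
y(n) = 1 (y(n) = (1 + n) - n = 1)
h(U) = 1
1056*((604 - 51)*(-611 - 144) + h(-18)) = 1056*((604 - 51)*(-611 - 144) + 1) = 1056*(553*(-755) + 1) = 1056*(-417515 + 1) = 1056*(-417514) = -440894784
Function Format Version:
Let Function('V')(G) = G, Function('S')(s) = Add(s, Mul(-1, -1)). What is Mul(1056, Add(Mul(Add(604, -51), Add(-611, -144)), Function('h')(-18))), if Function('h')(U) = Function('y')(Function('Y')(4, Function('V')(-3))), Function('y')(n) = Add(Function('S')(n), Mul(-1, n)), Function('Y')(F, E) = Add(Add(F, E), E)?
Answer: -440894784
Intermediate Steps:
Function('S')(s) = Add(1, s) (Function('S')(s) = Add(s, 1) = Add(1, s))
Function('Y')(F, E) = Add(F, Mul(2, E)) (Function('Y')(F, E) = Add(Add(E, F), E) = Add(F, Mul(2, E)))
Function('y')(n) = 1 (Function('y')(n) = Add(Add(1, n), Mul(-1, n)) = 1)
Function('h')(U) = 1
Mul(1056, Add(Mul(Add(604, -51), Add(-611, -144)), Function('h')(-18))) = Mul(1056, Add(Mul(Add(604, -51), Add(-611, -144)), 1)) = Mul(1056, Add(Mul(553, -755), 1)) = Mul(1056, Add(-417515, 1)) = Mul(1056, -417514) = -440894784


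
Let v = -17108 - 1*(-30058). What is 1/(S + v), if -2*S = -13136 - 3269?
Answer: 2/42305 ≈ 4.7276e-5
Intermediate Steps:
v = 12950 (v = -17108 + 30058 = 12950)
S = 16405/2 (S = -(-13136 - 3269)/2 = -1/2*(-16405) = 16405/2 ≈ 8202.5)
1/(S + v) = 1/(16405/2 + 12950) = 1/(42305/2) = 2/42305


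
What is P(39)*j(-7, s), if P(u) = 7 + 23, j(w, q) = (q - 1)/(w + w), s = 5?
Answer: -60/7 ≈ -8.5714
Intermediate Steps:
j(w, q) = (-1 + q)/(2*w) (j(w, q) = (-1 + q)/((2*w)) = (-1 + q)*(1/(2*w)) = (-1 + q)/(2*w))
P(u) = 30
P(39)*j(-7, s) = 30*((½)*(-1 + 5)/(-7)) = 30*((½)*(-⅐)*4) = 30*(-2/7) = -60/7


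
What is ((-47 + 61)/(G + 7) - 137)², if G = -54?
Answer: 41641209/2209 ≈ 18851.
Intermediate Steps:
((-47 + 61)/(G + 7) - 137)² = ((-47 + 61)/(-54 + 7) - 137)² = (14/(-47) - 137)² = (14*(-1/47) - 137)² = (-14/47 - 137)² = (-6453/47)² = 41641209/2209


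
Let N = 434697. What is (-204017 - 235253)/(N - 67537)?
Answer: -43927/36716 ≈ -1.1964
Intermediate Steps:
(-204017 - 235253)/(N - 67537) = (-204017 - 235253)/(434697 - 67537) = -439270/367160 = -439270*1/367160 = -43927/36716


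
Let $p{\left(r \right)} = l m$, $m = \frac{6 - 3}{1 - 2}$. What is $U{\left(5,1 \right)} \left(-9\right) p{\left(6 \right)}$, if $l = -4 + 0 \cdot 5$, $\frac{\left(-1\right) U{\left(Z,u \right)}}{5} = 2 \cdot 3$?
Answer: $3240$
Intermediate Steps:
$U{\left(Z,u \right)} = -30$ ($U{\left(Z,u \right)} = - 5 \cdot 2 \cdot 3 = \left(-5\right) 6 = -30$)
$m = -3$ ($m = \frac{3}{-1} = 3 \left(-1\right) = -3$)
$l = -4$ ($l = -4 + 0 = -4$)
$p{\left(r \right)} = 12$ ($p{\left(r \right)} = \left(-4\right) \left(-3\right) = 12$)
$U{\left(5,1 \right)} \left(-9\right) p{\left(6 \right)} = \left(-30\right) \left(-9\right) 12 = 270 \cdot 12 = 3240$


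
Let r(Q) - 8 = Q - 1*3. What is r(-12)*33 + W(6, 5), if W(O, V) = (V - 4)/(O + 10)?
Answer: -3695/16 ≈ -230.94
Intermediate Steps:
r(Q) = 5 + Q (r(Q) = 8 + (Q - 1*3) = 8 + (Q - 3) = 8 + (-3 + Q) = 5 + Q)
W(O, V) = (-4 + V)/(10 + O)
r(-12)*33 + W(6, 5) = (5 - 12)*33 + (-4 + 5)/(10 + 6) = -7*33 + 1/16 = -231 + (1/16)*1 = -231 + 1/16 = -3695/16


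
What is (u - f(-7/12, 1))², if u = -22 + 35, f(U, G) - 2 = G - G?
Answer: 121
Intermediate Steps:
f(U, G) = 2 (f(U, G) = 2 + (G - G) = 2 + 0 = 2)
u = 13
(u - f(-7/12, 1))² = (13 - 1*2)² = (13 - 2)² = 11² = 121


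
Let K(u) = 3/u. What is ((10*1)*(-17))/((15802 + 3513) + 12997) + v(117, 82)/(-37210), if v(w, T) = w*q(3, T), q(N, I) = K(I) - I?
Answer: 1555628749/6161938790 ≈ 0.25246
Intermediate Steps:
q(N, I) = -I + 3/I (q(N, I) = 3/I - I = -I + 3/I)
v(w, T) = w*(-T + 3/T)
((10*1)*(-17))/((15802 + 3513) + 12997) + v(117, 82)/(-37210) = ((10*1)*(-17))/((15802 + 3513) + 12997) + (117*(3 - 1*82²)/82)/(-37210) = (10*(-17))/(19315 + 12997) + (117*(1/82)*(3 - 1*6724))*(-1/37210) = -170/32312 + (117*(1/82)*(3 - 6724))*(-1/37210) = -170*1/32312 + (117*(1/82)*(-6721))*(-1/37210) = -85/16156 - 786357/82*(-1/37210) = -85/16156 + 786357/3051220 = 1555628749/6161938790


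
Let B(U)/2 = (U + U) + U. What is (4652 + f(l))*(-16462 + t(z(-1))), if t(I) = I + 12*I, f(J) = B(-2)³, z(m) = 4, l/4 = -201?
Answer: -47982840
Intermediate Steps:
l = -804 (l = 4*(-201) = -804)
B(U) = 6*U (B(U) = 2*((U + U) + U) = 2*(2*U + U) = 2*(3*U) = 6*U)
f(J) = -1728 (f(J) = (6*(-2))³ = (-12)³ = -1728)
t(I) = 13*I
(4652 + f(l))*(-16462 + t(z(-1))) = (4652 - 1728)*(-16462 + 13*4) = 2924*(-16462 + 52) = 2924*(-16410) = -47982840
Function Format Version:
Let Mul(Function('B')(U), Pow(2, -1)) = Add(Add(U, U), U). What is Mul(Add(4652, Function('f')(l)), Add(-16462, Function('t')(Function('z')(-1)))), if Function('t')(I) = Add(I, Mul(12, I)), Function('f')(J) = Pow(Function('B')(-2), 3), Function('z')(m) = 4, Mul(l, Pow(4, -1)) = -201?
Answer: -47982840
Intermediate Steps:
l = -804 (l = Mul(4, -201) = -804)
Function('B')(U) = Mul(6, U) (Function('B')(U) = Mul(2, Add(Add(U, U), U)) = Mul(2, Add(Mul(2, U), U)) = Mul(2, Mul(3, U)) = Mul(6, U))
Function('f')(J) = -1728 (Function('f')(J) = Pow(Mul(6, -2), 3) = Pow(-12, 3) = -1728)
Function('t')(I) = Mul(13, I)
Mul(Add(4652, Function('f')(l)), Add(-16462, Function('t')(Function('z')(-1)))) = Mul(Add(4652, -1728), Add(-16462, Mul(13, 4))) = Mul(2924, Add(-16462, 52)) = Mul(2924, -16410) = -47982840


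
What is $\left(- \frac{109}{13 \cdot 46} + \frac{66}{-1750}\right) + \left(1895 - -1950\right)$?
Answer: $\frac{2011781141}{523250} \approx 3844.8$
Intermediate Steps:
$\left(- \frac{109}{13 \cdot 46} + \frac{66}{-1750}\right) + \left(1895 - -1950\right) = \left(- \frac{109}{598} + 66 \left(- \frac{1}{1750}\right)\right) + \left(1895 + 1950\right) = \left(\left(-109\right) \frac{1}{598} - \frac{33}{875}\right) + 3845 = \left(- \frac{109}{598} - \frac{33}{875}\right) + 3845 = - \frac{115109}{523250} + 3845 = \frac{2011781141}{523250}$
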